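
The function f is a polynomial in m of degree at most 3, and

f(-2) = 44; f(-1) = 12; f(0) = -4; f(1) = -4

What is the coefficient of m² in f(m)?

8

First differences: -32, -16, 0. Second differences: 16, 16.
Level-2 differences are constant, so f has degree 2.
Fitting a degree-2 polynomial gives f(m) = 8m² - 8m - 4.
The coefficient of m² is 8.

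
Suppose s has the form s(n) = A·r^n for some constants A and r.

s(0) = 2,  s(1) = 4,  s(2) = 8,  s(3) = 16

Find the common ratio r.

2

Consecutive ratio: 4/2 = 2, and 8/4 = 2, so r = 2.
Then A·2^0 = 2 gives A = 2, and s(n) = 2·2^n.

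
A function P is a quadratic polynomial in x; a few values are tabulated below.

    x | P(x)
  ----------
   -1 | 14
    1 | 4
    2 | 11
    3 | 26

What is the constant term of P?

Write P(x) = ax² + bx + c; the 4 given values yield a linear system in the 3 coefficients.
Solving, P(x) = 4x² - 5x + 5.
The constant term is P(0) = 5.

5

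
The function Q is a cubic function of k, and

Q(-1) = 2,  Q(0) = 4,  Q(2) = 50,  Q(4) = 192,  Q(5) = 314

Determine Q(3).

Write Q(k) = ak³ + bk² + ck + d; the 5 given values yield a linear system in the 4 coefficients.
Solving, Q(k) = k³ + 6k² + 7k + 4.
Then Q(3) = 106.

106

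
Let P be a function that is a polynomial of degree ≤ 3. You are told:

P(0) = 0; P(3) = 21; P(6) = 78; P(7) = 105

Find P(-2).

6

Write P(n) = an³ + bn² + cn + d; the 4 given values yield a linear system in the 4 coefficients.
Solving, the leading coefficient vanishes, and P(n) = 2n² + n.
Then P(-2) = 6.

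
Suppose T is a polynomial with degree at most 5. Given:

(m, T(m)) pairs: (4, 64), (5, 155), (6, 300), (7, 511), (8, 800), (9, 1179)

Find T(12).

First differences: 91, 145, 211, 289, 379. Second differences: 54, 66, 78, 90. Third differences: 12, 12, 12.
Level-3 differences are constant, so T has degree 3.
Fitting a degree-3 polynomial gives T(m) = 2m³ - 3m² - 4m.
Then T(12) = 2976.

2976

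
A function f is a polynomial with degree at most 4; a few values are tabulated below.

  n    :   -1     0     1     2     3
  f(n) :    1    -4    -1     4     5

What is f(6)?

-76

First differences: -5, 3, 5, 1. Second differences: 8, 2, -4. Third differences: -6, -6.
Level-3 differences are constant, so f has degree 3.
Fitting a degree-3 polynomial gives f(n) = -n³ + 4n² - 4.
Then f(6) = -76.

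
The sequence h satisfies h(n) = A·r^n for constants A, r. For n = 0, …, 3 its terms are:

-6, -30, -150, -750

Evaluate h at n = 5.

-18750

Consecutive ratio: -30/(-6) = 5, and -150/(-30) = 5, so r = 5.
Then A·5^0 = -6 gives A = -6, and h(n) = -6·5^n.
h(5) = -6·5^5 = -18750.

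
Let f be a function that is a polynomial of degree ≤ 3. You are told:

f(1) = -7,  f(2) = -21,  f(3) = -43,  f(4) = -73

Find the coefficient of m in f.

First differences: -14, -22, -30. Second differences: -8, -8.
Level-2 differences are constant, so f has degree 2.
Fitting a degree-2 polynomial gives f(m) = -4m² - 2m - 1.
The coefficient of m is -2.

-2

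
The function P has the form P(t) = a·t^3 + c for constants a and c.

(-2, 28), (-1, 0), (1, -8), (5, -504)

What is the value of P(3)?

-112

From P(-2) = 28 and P(-1) = 0: -8a + c = 28 and -1a + c = 0.
Subtracting: 7a = -28, so a = -4; then c = 28 − (-4)·(-8) = -4.
So P(t) = -4t³ − 4, and P(3) = -112.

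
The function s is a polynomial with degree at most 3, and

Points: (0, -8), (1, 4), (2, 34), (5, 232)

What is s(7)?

Write s(x) = ax³ + bx² + cx + d; the 4 given values yield a linear system in the 4 coefficients.
Solving, the leading coefficient vanishes, and s(x) = 9x² + 3x - 8.
Then s(7) = 454.

454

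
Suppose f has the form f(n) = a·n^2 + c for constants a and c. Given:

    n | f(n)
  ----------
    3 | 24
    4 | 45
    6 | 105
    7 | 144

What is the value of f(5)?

From f(3) = 24 and f(4) = 45: 9a + c = 24 and 16a + c = 45.
Subtracting: 7a = 21, so a = 3; then c = 24 − 3·9 = -3.
So f(n) = 3n² − 3, and f(5) = 72.

72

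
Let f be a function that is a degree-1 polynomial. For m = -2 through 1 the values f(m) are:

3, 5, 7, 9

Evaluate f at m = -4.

Write f(m) = am + b; the 4 given values yield a linear system in the 2 coefficients.
Solving, f(m) = 2m + 7.
Then f(-4) = -1.

-1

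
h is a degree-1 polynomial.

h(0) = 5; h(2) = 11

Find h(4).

17

Write h(x) = ax + b; the 2 given values yield a linear system in the 2 coefficients.
Solving, h(x) = 3x + 5.
Then h(4) = 17.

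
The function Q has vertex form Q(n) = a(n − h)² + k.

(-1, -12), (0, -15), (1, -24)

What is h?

-1

First differences -3, -9; second difference -6 = 2a, so a = -3.
Expanding, the n-coefficient is −2ah = 6h; matching it to the data gives h = -1, and then k = -12.
So Q(n) = -3(n + 1)² − 12.
Hence h = -1.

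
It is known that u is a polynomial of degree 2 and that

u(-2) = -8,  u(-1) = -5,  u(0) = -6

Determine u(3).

-33

Write u(x) = ax² + bx + c; the 3 given values yield a linear system in the 3 coefficients.
Solving, u(x) = -2x² - 3x - 6.
Then u(3) = -33.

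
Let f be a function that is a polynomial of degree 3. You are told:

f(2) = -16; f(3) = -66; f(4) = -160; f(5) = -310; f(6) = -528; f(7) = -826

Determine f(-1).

Write f(x) = ax³ + bx² + cx + d; the 6 given values yield a linear system in the 4 coefficients.
Solving, f(x) = -2x³ - 4x² + 8x.
Then f(-1) = -10.

-10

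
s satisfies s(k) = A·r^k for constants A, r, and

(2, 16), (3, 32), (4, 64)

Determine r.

Consecutive ratio: 32/16 = 2, and 64/32 = 2, so r = 2.
Then A·2^2 = 16 gives A = 4, and s(k) = 4·2^k.

2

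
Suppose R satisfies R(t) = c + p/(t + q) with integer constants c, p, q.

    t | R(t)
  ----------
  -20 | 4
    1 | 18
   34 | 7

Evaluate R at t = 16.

(R(t) − c)(t + q) = p for each data point; the three points give a linear system in c and q, then p follows.
Solving: c = 6, q = 2, p = 36, so R(t) = 6 + 36/(t + 2).
Then R(16) = 6 + 36/18 = 8.

8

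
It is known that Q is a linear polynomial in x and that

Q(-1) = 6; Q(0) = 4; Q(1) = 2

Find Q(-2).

First differences: -2, -2.
Level-1 differences are constant, so Q has degree 1.
Fitting a degree-1 polynomial gives Q(x) = -2x + 4.
Then Q(-2) = 8.

8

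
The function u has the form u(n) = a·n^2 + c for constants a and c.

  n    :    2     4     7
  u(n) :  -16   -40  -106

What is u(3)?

From u(2) = -16 and u(4) = -40: 4a + c = -16 and 16a + c = -40.
Subtracting: 12a = -24, so a = -2; then c = -16 − (-2)·4 = -8.
So u(n) = -2n² − 8, and u(3) = -26.

-26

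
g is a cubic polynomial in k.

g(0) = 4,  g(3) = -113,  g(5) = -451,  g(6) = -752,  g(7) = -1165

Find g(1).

-7

Write g(k) = ak³ + bk² + ck + d; the 5 given values yield a linear system in the 4 coefficients.
Solving, g(k) = -3k³ - 2k² - 6k + 4.
Then g(1) = -7.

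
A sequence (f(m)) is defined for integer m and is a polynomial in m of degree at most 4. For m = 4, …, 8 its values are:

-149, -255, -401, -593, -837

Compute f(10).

Write f(m) = am^4 + bm³ + cm² + dm + e; the 5 given values yield a linear system in the 5 coefficients.
Solving, the leading coefficient vanishes, and f(m) = -m³ - 5m² - 5.
Then f(10) = -1505.

-1505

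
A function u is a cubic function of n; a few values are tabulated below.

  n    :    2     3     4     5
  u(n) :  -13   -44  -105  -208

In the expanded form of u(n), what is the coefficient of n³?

Write u(n) = an³ + bn² + cn + d; the 4 given values yield a linear system in the 4 coefficients.
Solving, u(n) = -2n³ + 3n² - 8n + 7.
The coefficient of n³ is -2.

-2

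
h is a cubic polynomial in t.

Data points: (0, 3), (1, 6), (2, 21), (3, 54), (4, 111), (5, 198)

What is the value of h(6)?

321

First differences: 3, 15, 33, 57, 87. Second differences: 12, 18, 24, 30. Third differences: 6, 6, 6.
Level-3 differences are constant, so h has degree 3.
Extending the table by one column gives the next first difference 123, so h(6) = 198 + 123 = 321.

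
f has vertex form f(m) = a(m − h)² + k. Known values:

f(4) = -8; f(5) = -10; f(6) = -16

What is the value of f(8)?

-40

First differences -2, -6; second difference -4 = 2a, so a = -2.
Expanding, the m-coefficient is −2ah = 4h; matching it to the data gives h = 4, and then k = -8.
So f(m) = -2(m − 4)² − 8.
f(8) = -2·4² − 8 = -40.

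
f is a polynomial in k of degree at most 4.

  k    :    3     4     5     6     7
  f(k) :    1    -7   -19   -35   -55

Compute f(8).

-79

First differences: -8, -12, -16, -20. Second differences: -4, -4, -4.
Level-2 differences are constant, so f has degree 2.
Fitting a degree-2 polynomial gives f(k) = -2k² + 6k + 1.
Then f(8) = -79.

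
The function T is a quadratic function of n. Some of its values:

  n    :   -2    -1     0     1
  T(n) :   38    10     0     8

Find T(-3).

First differences: -28, -10, 8. Second differences: 18, 18.
Level-2 differences are constant, so T has degree 2.
Fitting a degree-2 polynomial gives T(n) = 9n² - n.
Then T(-3) = 84.

84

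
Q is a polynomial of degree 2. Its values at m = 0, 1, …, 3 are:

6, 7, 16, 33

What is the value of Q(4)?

58

First differences: 1, 9, 17. Second differences: 8, 8.
Level-2 differences are constant, so Q has degree 2.
Fitting a degree-2 polynomial gives Q(m) = 4m² - 3m + 6.
Then Q(4) = 58.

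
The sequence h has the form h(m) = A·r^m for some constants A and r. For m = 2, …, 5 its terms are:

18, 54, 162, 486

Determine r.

Consecutive ratio: 54/18 = 3, and 162/54 = 3, so r = 3.
Then A·3^2 = 18 gives A = 2, and h(m) = 2·3^m.

3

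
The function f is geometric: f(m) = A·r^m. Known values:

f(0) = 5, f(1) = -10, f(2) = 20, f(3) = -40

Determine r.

Consecutive ratio: -10/5 = -2, and 20/(-10) = -2, so r = -2.
Then A·(-2)^0 = 5 gives A = 5, and f(m) = 5·(-2)^m.

-2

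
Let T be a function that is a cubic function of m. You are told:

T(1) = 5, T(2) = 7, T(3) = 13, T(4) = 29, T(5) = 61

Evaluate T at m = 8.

First differences: 2, 6, 16, 32. Second differences: 4, 10, 16. Third differences: 6, 6.
Level-3 differences are constant, so T has degree 3.
Fitting a degree-3 polynomial gives T(m) = m³ - 4m² + 7m + 1.
Then T(8) = 313.

313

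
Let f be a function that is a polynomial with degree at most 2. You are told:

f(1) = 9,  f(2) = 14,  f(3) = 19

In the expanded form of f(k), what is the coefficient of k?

5

First differences: 5, 5.
Level-1 differences are constant, so f has degree 1.
Fitting a degree-1 polynomial gives f(k) = 5k + 4.
The coefficient of k is 5.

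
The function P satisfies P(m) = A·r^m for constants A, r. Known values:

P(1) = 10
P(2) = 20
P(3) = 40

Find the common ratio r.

2

Consecutive ratio: 20/10 = 2, and 40/20 = 2, so r = 2.
Then A·2^1 = 10 gives A = 5, and P(m) = 5·2^m.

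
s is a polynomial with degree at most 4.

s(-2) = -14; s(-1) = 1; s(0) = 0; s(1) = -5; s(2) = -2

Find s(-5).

-275

Write s(n) = an^4 + bn³ + cn² + dn + e; the 5 given values yield a linear system in the 5 coefficients.
Solving, the leading coefficient vanishes, and s(n) = 2n³ - 2n² - 5n.
Then s(-5) = -275.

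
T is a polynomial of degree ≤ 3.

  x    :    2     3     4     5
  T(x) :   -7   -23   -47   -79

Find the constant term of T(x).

First differences: -16, -24, -32. Second differences: -8, -8.
Level-2 differences are constant, so T has degree 2.
Fitting a degree-2 polynomial gives T(x) = -4x² + 4x + 1.
The constant term is T(0) = 1.

1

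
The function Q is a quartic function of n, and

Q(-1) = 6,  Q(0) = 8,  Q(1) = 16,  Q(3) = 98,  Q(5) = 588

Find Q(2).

36

Write Q(n) = an^4 + bn³ + cn² + dn + e; the 5 given values yield a linear system in the 5 coefficients.
Solving, Q(n) = n^4 - n³ + 2n² + 6n + 8.
Then Q(2) = 36.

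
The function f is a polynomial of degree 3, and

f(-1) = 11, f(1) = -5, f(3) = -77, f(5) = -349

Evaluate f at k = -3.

115

Write f(k) = ak³ + bk² + ck + d; the 4 given values yield a linear system in the 4 coefficients.
Solving, f(k) = -3k³ + 2k² - 5k + 1.
Then f(-3) = 115.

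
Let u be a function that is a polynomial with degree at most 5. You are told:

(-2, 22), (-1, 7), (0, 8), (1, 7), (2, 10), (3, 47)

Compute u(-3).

First differences: -15, 1, -1, 3, 37. Second differences: 16, -2, 4, 34. Third differences: -18, 6, 30. Fourth differences: 24, 24.
Level-4 differences are constant, so u has degree 4.
Fitting a degree-4 polynomial gives u(m) = m^4 - m³ - 2m² + m + 8.
Then u(-3) = 95.

95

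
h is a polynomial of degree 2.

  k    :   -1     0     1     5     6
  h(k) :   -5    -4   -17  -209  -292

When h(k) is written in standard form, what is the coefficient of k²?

Write h(k) = ak² + bk + c; the 5 given values yield a linear system in the 3 coefficients.
Solving, h(k) = -7k² - 6k - 4.
The coefficient of k² is -7.

-7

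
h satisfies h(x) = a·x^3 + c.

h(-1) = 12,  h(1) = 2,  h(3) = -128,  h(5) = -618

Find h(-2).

47

From h(-1) = 12 and h(1) = 2: -1a + c = 12 and 1a + c = 2.
Subtracting: 2a = -10, so a = -5; then c = 12 − (-5)·(-1) = 7.
So h(x) = -5x³ + 7, and h(-2) = 47.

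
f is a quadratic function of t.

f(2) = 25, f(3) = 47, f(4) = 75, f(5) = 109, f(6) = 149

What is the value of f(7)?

195

Write f(t) = at² + bt + c; the 5 given values yield a linear system in the 3 coefficients.
Solving, f(t) = 3t² + 7t - 1.
Then f(7) = 195.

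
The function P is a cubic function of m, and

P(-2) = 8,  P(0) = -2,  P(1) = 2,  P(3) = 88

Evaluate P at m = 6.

Write P(m) = am³ + bm² + cm + d; the 4 given values yield a linear system in the 4 coefficients.
Solving, P(m) = 2m³ + 5m² - 3m - 2.
Then P(6) = 592.

592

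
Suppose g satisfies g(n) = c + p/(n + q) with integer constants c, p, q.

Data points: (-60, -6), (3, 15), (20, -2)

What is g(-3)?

(g(n) − c)(n + q) = p for each data point; the three points give a linear system in c and q, then p follows.
Solving: c = -5, q = 0, p = 60, so g(n) = -5 + 60/(n + 0).
Then g(-3) = -5 + 60/(-3) = -25.

-25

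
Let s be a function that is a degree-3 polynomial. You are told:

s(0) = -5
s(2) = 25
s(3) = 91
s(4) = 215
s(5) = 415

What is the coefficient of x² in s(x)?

Write s(x) = ax³ + bx² + cx + d; the 5 given values yield a linear system in the 4 coefficients.
Solving, s(x) = 3x³ + 2x² - x - 5.
The coefficient of x² is 2.

2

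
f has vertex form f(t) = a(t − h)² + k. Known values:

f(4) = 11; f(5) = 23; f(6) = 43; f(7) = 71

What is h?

First differences 12, 20, 28; second difference 8 = 2a, so a = 4.
Expanding, the t-coefficient is −2ah = -8h; matching it to the data gives h = 3, and then k = 7.
So f(t) = 4(t − 3)² + 7.
Hence h = 3.

3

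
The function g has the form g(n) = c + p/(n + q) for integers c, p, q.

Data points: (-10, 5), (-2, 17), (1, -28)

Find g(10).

-1

(g(n) − c)(n + q) = p for each data point; the three points give a linear system in c and q, then p follows.
Solving: c = 2, q = 0, p = -30, so g(n) = 2 − 30/(n + 0).
Then g(10) = 2 − 30/10 = -1.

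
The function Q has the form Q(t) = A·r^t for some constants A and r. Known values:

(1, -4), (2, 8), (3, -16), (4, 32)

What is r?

-2

Consecutive ratio: 8/(-4) = -2, and -16/8 = -2, so r = -2.
Then A·(-2)^1 = -4 gives A = 2, and Q(t) = 2·(-2)^t.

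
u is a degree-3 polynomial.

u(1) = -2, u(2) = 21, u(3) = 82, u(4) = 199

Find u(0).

Write u(m) = am³ + bm² + cm + d; the 4 given values yield a linear system in the 4 coefficients.
Solving, u(m) = 3m³ + m² - m - 5.
Then u(0) = -5.

-5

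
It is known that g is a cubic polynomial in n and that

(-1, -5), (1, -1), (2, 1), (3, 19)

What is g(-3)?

-89

Write g(n) = an³ + bn² + cn + d; the 4 given values yield a linear system in the 4 coefficients.
Solving, g(n) = 2n³ - 4n² + 1.
Then g(-3) = -89.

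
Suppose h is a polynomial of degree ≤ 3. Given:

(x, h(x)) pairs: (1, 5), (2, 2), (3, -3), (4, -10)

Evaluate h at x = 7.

Write h(x) = ax³ + bx² + cx + d; the 4 given values yield a linear system in the 4 coefficients.
Solving, the leading coefficient vanishes, and h(x) = -x² + 6.
Then h(7) = -43.

-43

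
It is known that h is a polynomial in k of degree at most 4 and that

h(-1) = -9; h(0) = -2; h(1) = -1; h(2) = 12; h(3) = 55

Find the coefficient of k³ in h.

First differences: 7, 1, 13, 43. Second differences: -6, 12, 30. Third differences: 18, 18.
Level-3 differences are constant, so h has degree 3.
Fitting a degree-3 polynomial gives h(k) = 3k³ - 3k² + k - 2.
The coefficient of k³ is 3.

3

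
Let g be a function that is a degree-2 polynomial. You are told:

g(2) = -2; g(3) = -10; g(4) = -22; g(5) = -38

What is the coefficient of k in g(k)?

First differences: -8, -12, -16. Second differences: -4, -4.
Level-2 differences are constant, so g has degree 2.
Fitting a degree-2 polynomial gives g(k) = -2k² + 2k + 2.
The coefficient of k is 2.

2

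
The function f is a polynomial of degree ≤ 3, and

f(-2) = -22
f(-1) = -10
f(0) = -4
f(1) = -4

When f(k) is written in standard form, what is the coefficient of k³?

First differences: 12, 6, 0. Second differences: -6, -6.
Level-2 differences are constant, so f has degree 2.
Fitting a degree-2 polynomial gives f(k) = -3k² + 3k - 4.
The coefficient of k³ is 0.

0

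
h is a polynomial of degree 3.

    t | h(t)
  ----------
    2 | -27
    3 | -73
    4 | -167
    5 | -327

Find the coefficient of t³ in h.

-3

Write h(t) = at³ + bt² + ct + d; the 4 given values yield a linear system in the 4 coefficients.
Solving, h(t) = -3t³ + 3t² - 4t - 7.
The coefficient of t³ is -3.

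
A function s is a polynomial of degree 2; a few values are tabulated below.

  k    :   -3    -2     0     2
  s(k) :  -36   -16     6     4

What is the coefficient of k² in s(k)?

-3

Write s(k) = ak² + bk + c; the 4 given values yield a linear system in the 3 coefficients.
Solving, s(k) = -3k² + 5k + 6.
The coefficient of k² is -3.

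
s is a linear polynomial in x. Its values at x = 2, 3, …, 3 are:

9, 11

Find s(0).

5

Write s(x) = ax + b; the 2 given values yield a linear system in the 2 coefficients.
Solving, s(x) = 2x + 5.
Then s(0) = 5.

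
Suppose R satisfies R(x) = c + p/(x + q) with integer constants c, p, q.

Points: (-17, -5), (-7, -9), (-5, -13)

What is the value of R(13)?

(R(x) − c)(x + q) = p for each data point; the three points give a linear system in c and q, then p follows.
Solving: c = -3, q = 2, p = 30, so R(x) = -3 + 30/(x + 2).
Then R(13) = -3 + 30/15 = -1.

-1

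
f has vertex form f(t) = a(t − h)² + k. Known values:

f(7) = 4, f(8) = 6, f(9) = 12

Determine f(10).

First differences 2, 6; second difference 4 = 2a, so a = 2.
Expanding, the t-coefficient is −2ah = -4h; matching it to the data gives h = 7, and then k = 4.
So f(t) = 2(t − 7)² + 4.
f(10) = 2·3² + 4 = 22.

22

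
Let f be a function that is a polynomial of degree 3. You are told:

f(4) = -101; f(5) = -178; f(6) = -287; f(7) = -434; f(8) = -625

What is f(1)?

-2

Write f(t) = at³ + bt² + ct + d; the 5 given values yield a linear system in the 4 coefficients.
Solving, f(t) = -t³ - t² - 7t + 7.
Then f(1) = -2.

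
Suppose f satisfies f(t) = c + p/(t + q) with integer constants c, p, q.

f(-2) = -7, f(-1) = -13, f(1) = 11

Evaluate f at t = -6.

(f(t) − c)(t + q) = p for each data point; the three points give a linear system in c and q, then p follows.
Solving: c = -1, q = 0, p = 12, so f(t) = -1 + 12/(t + 0).
Then f(-6) = -1 + 12/(-6) = -3.

-3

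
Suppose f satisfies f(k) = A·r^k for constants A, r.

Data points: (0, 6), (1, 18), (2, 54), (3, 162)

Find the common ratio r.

Consecutive ratio: 18/6 = 3, and 54/18 = 3, so r = 3.
Then A·3^0 = 6 gives A = 6, and f(k) = 6·3^k.

3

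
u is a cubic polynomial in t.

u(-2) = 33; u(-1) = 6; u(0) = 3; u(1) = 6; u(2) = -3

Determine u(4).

Write u(t) = at³ + bt² + ct + d; the 5 given values yield a linear system in the 4 coefficients.
Solving, u(t) = -3t³ + 3t² + 3t + 3.
Then u(4) = -129.

-129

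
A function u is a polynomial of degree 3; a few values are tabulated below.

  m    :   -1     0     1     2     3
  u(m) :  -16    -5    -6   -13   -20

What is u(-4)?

First differences: 11, -1, -7, -7. Second differences: -12, -6, 0. Third differences: 6, 6.
Level-3 differences are constant, so u has degree 3.
Fitting a degree-3 polynomial gives u(m) = m³ - 6m² + 4m - 5.
Then u(-4) = -181.

-181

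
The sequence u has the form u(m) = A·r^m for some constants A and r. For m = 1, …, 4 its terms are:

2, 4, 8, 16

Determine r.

2

Consecutive ratio: 4/2 = 2, and 8/4 = 2, so r = 2.
Then A·2^1 = 2 gives A = 1, and u(m) = 1·2^m.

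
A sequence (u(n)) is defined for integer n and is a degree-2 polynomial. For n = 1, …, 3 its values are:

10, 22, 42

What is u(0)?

Write u(n) = an² + bn + c; the 3 given values yield a linear system in the 3 coefficients.
Solving, u(n) = 4n² + 6.
Then u(0) = 6.

6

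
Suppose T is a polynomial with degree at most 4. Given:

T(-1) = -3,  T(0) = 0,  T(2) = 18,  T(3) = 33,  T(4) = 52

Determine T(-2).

-2

Write T(m) = am^4 + bm³ + cm² + dm + e; the 5 given values yield a linear system in the 5 coefficients.
Solving, the top 2 coefficients vanish, and T(m) = 2m² + 5m.
Then T(-2) = -2.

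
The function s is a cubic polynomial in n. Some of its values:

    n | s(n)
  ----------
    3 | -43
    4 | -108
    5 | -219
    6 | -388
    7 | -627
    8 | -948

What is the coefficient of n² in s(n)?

1

Write s(n) = an³ + bn² + cn + d; the 6 given values yield a linear system in the 4 coefficients.
Solving, s(n) = -2n³ + n² + 2n - 4.
The coefficient of n² is 1.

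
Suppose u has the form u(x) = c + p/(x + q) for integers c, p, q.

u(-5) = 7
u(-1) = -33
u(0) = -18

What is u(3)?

(u(x) − c)(x + q) = p for each data point; the three points give a linear system in c and q, then p follows.
Solving: c = -3, q = 2, p = -30, so u(x) = -3 − 30/(x + 2).
Then u(3) = -3 − 30/5 = -9.

-9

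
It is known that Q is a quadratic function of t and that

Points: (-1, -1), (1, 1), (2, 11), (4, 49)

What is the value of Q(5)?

77

Write Q(t) = at² + bt + c; the 4 given values yield a linear system in the 3 coefficients.
Solving, Q(t) = 3t² + t - 3.
Then Q(5) = 77.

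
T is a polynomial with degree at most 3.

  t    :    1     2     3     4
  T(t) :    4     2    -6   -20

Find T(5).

-40

Write T(t) = at³ + bt² + ct + d; the 4 given values yield a linear system in the 4 coefficients.
Solving, the leading coefficient vanishes, and T(t) = -3t² + 7t.
Then T(5) = -40.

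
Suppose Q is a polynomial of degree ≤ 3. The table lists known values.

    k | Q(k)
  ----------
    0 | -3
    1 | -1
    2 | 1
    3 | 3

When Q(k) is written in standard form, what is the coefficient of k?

Write Q(k) = ak³ + bk² + ck + d; the 4 given values yield a linear system in the 4 coefficients.
Solving, the top 2 coefficients vanish, and Q(k) = 2k - 3.
The coefficient of k is 2.

2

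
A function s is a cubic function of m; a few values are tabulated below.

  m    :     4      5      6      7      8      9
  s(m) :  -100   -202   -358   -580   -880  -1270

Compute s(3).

-40

First differences: -102, -156, -222, -300, -390. Second differences: -54, -66, -78, -90. Third differences: -12, -12, -12.
Level-3 differences are constant, so s has degree 3.
Fitting a degree-3 polynomial gives s(m) = -2m³ + 3m² - 7m + 8.
Then s(3) = -40.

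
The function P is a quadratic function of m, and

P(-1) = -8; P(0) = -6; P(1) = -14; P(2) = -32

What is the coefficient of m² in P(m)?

Write P(m) = am² + bm + c; the 4 given values yield a linear system in the 3 coefficients.
Solving, P(m) = -5m² - 3m - 6.
The coefficient of m² is -5.

-5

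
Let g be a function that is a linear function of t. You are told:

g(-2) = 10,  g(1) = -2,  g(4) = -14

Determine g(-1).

6

Write g(t) = at + b; the 3 given values yield a linear system in the 2 coefficients.
Solving, g(t) = -4t + 2.
Then g(-1) = 6.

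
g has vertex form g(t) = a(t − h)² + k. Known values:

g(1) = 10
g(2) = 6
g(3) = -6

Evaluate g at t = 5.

-54

First differences -4, -12; second difference -8 = 2a, so a = -4.
Expanding, the t-coefficient is −2ah = 8h; matching it to the data gives h = 1, and then k = 10.
So g(t) = -4(t − 1)² + 10.
g(5) = -4·4² + 10 = -54.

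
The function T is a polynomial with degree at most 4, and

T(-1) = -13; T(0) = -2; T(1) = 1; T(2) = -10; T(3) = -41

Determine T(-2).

-26

First differences: 11, 3, -11, -31. Second differences: -8, -14, -20. Third differences: -6, -6.
Level-3 differences are constant, so T has degree 3.
Fitting a degree-3 polynomial gives T(n) = -n³ - 4n² + 8n - 2.
Then T(-2) = -26.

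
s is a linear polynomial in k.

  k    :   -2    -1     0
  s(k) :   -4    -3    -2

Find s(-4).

Write s(k) = ak + b; the 3 given values yield a linear system in the 2 coefficients.
Solving, s(k) = k - 2.
Then s(-4) = -6.

-6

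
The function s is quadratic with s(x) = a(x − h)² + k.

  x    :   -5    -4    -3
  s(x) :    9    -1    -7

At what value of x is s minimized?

First differences -10, -6; second difference 4 = 2a, so a = 2.
Expanding, the x-coefficient is −2ah = -4h; matching it to the data gives h = -2, and then k = -9.
So s(x) = 2(x + 2)² − 9.
Hence h = -2.

-2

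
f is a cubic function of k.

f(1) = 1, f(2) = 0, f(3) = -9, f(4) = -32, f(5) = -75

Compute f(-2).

Write f(k) = ak³ + bk² + ck + d; the 5 given values yield a linear system in the 4 coefficients.
Solving, f(k) = -k³ + 2k².
Then f(-2) = 16.

16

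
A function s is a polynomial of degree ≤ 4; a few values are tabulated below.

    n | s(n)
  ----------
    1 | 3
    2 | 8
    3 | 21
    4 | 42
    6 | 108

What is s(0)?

Write s(n) = an^4 + bn³ + cn² + dn + e; the 5 given values yield a linear system in the 5 coefficients.
Solving, the top 2 coefficients vanish, and s(n) = 4n² - 7n + 6.
The constant term is s(0) = 6.

6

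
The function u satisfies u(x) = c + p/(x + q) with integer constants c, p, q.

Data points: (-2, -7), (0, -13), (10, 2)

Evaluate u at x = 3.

23

(u(x) − c)(x + q) = p for each data point; the three points give a linear system in c and q, then p follows.
Solving: c = -1, q = -2, p = 24, so u(x) = -1 + 24/(x − 2).
Then u(3) = -1 + 24/1 = 23.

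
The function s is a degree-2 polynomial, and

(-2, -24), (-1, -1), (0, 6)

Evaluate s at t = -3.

Write s(t) = at² + bt + c; the 3 given values yield a linear system in the 3 coefficients.
Solving, s(t) = -8t² - t + 6.
Then s(-3) = -63.

-63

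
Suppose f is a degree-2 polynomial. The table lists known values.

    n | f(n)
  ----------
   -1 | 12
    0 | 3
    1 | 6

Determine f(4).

87

Write f(n) = an² + bn + c; the 3 given values yield a linear system in the 3 coefficients.
Solving, f(n) = 6n² - 3n + 3.
Then f(4) = 87.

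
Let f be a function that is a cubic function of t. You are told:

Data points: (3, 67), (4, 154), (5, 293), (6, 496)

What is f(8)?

1142

Write f(t) = at³ + bt² + ct + d; the 4 given values yield a linear system in the 4 coefficients.
Solving, f(t) = 2t³ + 2t² - t - 2.
Then f(8) = 1142.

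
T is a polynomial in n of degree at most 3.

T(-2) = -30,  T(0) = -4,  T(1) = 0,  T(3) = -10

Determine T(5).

Write T(n) = an³ + bn² + cn + d; the 4 given values yield a linear system in the 4 coefficients.
Solving, the leading coefficient vanishes, and T(n) = -3n² + 7n - 4.
Then T(5) = -44.

-44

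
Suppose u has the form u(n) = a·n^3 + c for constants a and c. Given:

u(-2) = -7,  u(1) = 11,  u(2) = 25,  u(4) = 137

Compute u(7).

From u(-2) = -7 and u(1) = 11: -8a + c = -7 and 1a + c = 11.
Subtracting: 9a = 18, so a = 2; then c = -7 − 2·(-8) = 9.
So u(n) = 2n³ + 9, and u(7) = 695.

695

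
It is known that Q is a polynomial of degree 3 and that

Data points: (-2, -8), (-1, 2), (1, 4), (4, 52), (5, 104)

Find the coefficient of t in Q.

0

Write Q(t) = at³ + bt² + ct + d; the 5 given values yield a linear system in the 4 coefficients.
Solving, Q(t) = t³ - t² + 4.
The coefficient of t is 0.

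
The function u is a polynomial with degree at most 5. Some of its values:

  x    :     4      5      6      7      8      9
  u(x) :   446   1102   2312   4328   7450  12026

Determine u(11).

First differences: 656, 1210, 2016, 3122, 4576. Second differences: 554, 806, 1106, 1454. Third differences: 252, 300, 348. Fourth differences: 48, 48.
Level-4 differences are constant, so u has degree 4.
Fitting a degree-4 polynomial gives u(x) = 2x^4 - 2x³ + 5x² - 5x + 2.
Then u(11) = 27172.

27172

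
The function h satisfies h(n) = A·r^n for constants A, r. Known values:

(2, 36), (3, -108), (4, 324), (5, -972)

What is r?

Consecutive ratio: -108/36 = -3, and 324/(-108) = -3, so r = -3.
Then A·(-3)^2 = 36 gives A = 4, and h(n) = 4·(-3)^n.

-3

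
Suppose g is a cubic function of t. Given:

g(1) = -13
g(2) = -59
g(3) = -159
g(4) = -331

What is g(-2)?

Write g(t) = at³ + bt² + ct + d; the 4 given values yield a linear system in the 4 coefficients.
Solving, g(t) = -3t³ - 9t² + 2t - 3.
Then g(-2) = -19.

-19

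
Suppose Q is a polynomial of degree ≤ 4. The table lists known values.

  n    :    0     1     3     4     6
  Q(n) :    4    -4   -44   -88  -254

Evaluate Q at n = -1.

Write Q(n) = an^4 + bn³ + cn² + dn + e; the 5 given values yield a linear system in the 5 coefficients.
Solving, the leading coefficient vanishes, and Q(n) = -n³ - 7n + 4.
Then Q(-1) = 12.

12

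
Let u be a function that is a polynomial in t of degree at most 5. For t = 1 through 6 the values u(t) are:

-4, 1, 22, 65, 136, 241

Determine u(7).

386

First differences: 5, 21, 43, 71, 105. Second differences: 16, 22, 28, 34. Third differences: 6, 6, 6.
Level-3 differences are constant, so u has degree 3.
Extending the table by one column gives the next first difference 145, so u(7) = 241 + 145 = 386.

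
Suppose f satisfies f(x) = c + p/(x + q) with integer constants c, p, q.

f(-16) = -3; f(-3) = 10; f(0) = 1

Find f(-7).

-6

(f(x) − c)(x + q) = p for each data point; the three points give a linear system in c and q, then p follows.
Solving: c = -2, q = 4, p = 12, so f(x) = -2 + 12/(x + 4).
Then f(-7) = -2 + 12/(-3) = -6.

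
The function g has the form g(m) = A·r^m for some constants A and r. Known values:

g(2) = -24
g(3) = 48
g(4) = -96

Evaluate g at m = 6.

Consecutive ratio: 48/(-24) = -2, and -96/48 = -2, so r = -2.
Then A·(-2)^2 = -24 gives A = -6, and g(m) = -6·(-2)^m.
g(6) = -6·(-2)^6 = -384.

-384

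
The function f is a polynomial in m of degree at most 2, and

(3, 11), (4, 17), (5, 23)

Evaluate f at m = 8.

First differences: 6, 6.
Level-1 differences are constant, so f has degree 1.
Fitting a degree-1 polynomial gives f(m) = 6m - 7.
Then f(8) = 41.

41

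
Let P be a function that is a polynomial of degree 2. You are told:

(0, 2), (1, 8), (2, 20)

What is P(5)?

92

Write P(k) = ak² + bk + c; the 3 given values yield a linear system in the 3 coefficients.
Solving, P(k) = 3k² + 3k + 2.
Then P(5) = 92.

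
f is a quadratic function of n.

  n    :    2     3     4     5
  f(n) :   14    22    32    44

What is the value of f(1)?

8

First differences: 8, 10, 12. Second differences: 2, 2.
Level-2 differences are constant, so f has degree 2.
Fitting a degree-2 polynomial gives f(n) = n² + 3n + 4.
Then f(1) = 8.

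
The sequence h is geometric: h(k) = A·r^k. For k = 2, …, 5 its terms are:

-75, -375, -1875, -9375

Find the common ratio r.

Consecutive ratio: -375/(-75) = 5, and -1875/(-375) = 5, so r = 5.
Then A·5^2 = -75 gives A = -3, and h(k) = -3·5^k.

5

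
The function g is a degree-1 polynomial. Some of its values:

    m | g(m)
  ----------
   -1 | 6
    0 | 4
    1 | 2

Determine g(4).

First differences: -2, -2.
Level-1 differences are constant, so g has degree 1.
Fitting a degree-1 polynomial gives g(m) = -2m + 4.
Then g(4) = -4.

-4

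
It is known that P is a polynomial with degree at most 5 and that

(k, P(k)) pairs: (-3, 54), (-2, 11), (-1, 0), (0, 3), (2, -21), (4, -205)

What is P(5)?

-402

Write P(k) = ak^5 + bk^4 + ck³ + dk² + ek + p; the 6 given values yield a linear system in the 6 coefficients.
Solving, the top 2 coefficients vanish, and P(k) = -3k³ - 2k² + 4k + 3.
Then P(5) = -402.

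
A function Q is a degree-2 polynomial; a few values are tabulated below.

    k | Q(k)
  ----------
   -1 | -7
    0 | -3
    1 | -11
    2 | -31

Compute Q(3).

Write Q(k) = ak² + bk + c; the 4 given values yield a linear system in the 3 coefficients.
Solving, Q(k) = -6k² - 2k - 3.
Then Q(3) = -63.

-63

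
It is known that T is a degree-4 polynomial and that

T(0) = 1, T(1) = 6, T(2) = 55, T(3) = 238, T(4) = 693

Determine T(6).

Write T(n) = an^4 + bn³ + cn² + dn + e; the 5 given values yield a linear system in the 5 coefficients.
Solving, T(n) = 2n^4 + 3n³ - n² + n + 1.
Then T(6) = 3211.

3211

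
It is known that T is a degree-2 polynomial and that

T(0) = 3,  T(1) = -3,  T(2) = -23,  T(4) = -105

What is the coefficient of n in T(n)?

Write T(n) = an² + bn + c; the 4 given values yield a linear system in the 3 coefficients.
Solving, T(n) = -7n² + n + 3.
The coefficient of n is 1.

1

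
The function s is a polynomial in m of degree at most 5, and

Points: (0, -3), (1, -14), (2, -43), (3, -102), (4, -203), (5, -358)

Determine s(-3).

42

Write s(m) = am^5 + bm^4 + cm³ + dm² + em + p; the 6 given values yield a linear system in the 6 coefficients.
Solving, the top 2 coefficients vanish, and s(m) = -2m³ - 3m² - 6m - 3.
Then s(-3) = 42.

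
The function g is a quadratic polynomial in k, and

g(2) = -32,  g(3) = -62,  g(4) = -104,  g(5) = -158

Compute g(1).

First differences: -30, -42, -54. Second differences: -12, -12.
Level-2 differences are constant, so g has degree 2.
Fitting a degree-2 polynomial gives g(k) = -6k² - 8.
Then g(1) = -14.

-14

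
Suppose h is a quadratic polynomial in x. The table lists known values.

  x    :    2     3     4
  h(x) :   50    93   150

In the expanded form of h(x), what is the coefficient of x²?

Write h(x) = ax² + bx + c; the 3 given values yield a linear system in the 3 coefficients.
Solving, h(x) = 7x² + 8x + 6.
The coefficient of x² is 7.

7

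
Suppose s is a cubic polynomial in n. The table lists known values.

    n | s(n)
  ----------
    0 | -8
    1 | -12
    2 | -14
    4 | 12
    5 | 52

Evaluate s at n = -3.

-44

Write s(n) = an³ + bn² + cn + d; the 5 given values yield a linear system in the 4 coefficients.
Solving, s(n) = n³ - 2n² - 3n - 8.
Then s(-3) = -44.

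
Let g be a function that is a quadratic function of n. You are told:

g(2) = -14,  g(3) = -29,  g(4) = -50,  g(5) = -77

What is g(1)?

Write g(n) = an² + bn + c; the 4 given values yield a linear system in the 3 coefficients.
Solving, g(n) = -3n² - 2.
Then g(1) = -5.

-5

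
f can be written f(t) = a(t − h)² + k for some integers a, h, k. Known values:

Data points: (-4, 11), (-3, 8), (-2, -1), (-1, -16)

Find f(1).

-64

First differences -3, -9, -15; second difference -6 = 2a, so a = -3.
Expanding, the t-coefficient is −2ah = 6h; matching it to the data gives h = -4, and then k = 11.
So f(t) = -3(t + 4)² + 11.
f(1) = -3·5² + 11 = -64.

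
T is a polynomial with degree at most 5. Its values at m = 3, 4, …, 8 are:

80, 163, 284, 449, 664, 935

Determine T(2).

29

First differences: 83, 121, 165, 215, 271. Second differences: 38, 44, 50, 56. Third differences: 6, 6, 6.
Level-3 differences are constant, so T has degree 3.
Fitting a degree-3 polynomial gives T(m) = m³ + 7m² - 3m - 1.
Then T(2) = 29.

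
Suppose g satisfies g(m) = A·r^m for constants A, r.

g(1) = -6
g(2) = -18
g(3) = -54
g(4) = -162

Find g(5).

Consecutive ratio: -18/(-6) = 3, and -54/(-18) = 3, so r = 3.
Then A·3^1 = -6 gives A = -2, and g(m) = -2·3^m.
g(5) = -2·3^5 = -486.

-486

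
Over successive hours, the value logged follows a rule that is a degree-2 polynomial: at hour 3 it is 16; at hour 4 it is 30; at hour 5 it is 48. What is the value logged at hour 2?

6

Write the value at k as T(k).
Write T(k) = ak² + bk + c; the 3 given values yield a linear system in the 3 coefficients.
Solving, T(k) = 2k² - 2.
Then T(2) = 6.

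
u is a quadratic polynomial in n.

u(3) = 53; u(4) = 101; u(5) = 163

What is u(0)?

Write u(n) = an² + bn + c; the 3 given values yield a linear system in the 3 coefficients.
Solving, u(n) = 7n² - n - 7.
Then u(0) = -7.

-7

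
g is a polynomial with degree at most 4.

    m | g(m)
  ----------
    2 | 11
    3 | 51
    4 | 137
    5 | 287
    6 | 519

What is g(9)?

First differences: 40, 86, 150, 232. Second differences: 46, 64, 82. Third differences: 18, 18.
Level-3 differences are constant, so g has degree 3.
Fitting a degree-3 polynomial gives g(m) = 3m³ - 4m² + 3m - 3.
Then g(9) = 1887.

1887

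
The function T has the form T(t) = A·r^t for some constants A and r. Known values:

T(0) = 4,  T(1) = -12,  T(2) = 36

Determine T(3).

Consecutive ratio: -12/4 = -3, and 36/(-12) = -3, so r = -3.
Then A·(-3)^0 = 4 gives A = 4, and T(t) = 4·(-3)^t.
T(3) = 4·(-3)^3 = -108.

-108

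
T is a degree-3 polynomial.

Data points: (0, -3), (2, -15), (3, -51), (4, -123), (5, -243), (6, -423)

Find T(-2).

9

Write T(n) = an³ + bn² + cn + d; the 6 given values yield a linear system in the 4 coefficients.
Solving, T(n) = -2n³ + 2n - 3.
Then T(-2) = 9.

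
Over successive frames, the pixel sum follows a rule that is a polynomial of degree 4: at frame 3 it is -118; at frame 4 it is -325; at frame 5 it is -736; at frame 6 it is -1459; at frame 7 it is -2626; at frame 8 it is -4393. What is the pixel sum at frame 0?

Write the value at x as P(x).
Write P(x) = ax^4 + bx³ + cx² + dx + e; the 6 given values yield a linear system in the 5 coefficients.
Solving, P(x) = -x^4 - 5x² + 3x - 1.
Then P(0) = -1.

-1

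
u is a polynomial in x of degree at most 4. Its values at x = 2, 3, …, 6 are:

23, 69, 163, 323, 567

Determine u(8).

First differences: 46, 94, 160, 244. Second differences: 48, 66, 84. Third differences: 18, 18.
Level-3 differences are constant, so u has degree 3.
Fitting a degree-3 polynomial gives u(x) = 3x³ - 3x² + 4x + 3.
Then u(8) = 1379.

1379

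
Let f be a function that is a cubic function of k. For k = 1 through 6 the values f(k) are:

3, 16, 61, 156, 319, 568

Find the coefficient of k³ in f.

Write f(k) = ak³ + bk² + ck + d; the 6 given values yield a linear system in the 4 coefficients.
Solving, f(k) = 3k³ - 2k² - 2k + 4.
The coefficient of k³ is 3.

3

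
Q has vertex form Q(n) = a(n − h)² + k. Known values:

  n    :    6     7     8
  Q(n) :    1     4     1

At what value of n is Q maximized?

7

First differences 3, -3; second difference -6 = 2a, so a = -3.
Expanding, the n-coefficient is −2ah = 6h; matching it to the data gives h = 7, and then k = 4.
So Q(n) = -3(n − 7)² + 4.
Hence h = 7.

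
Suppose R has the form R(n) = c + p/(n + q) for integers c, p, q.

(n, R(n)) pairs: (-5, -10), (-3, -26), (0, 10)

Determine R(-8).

-6

(R(n) − c)(n + q) = p for each data point; the three points give a linear system in c and q, then p follows.
Solving: c = -2, q = 2, p = 24, so R(n) = -2 + 24/(n + 2).
Then R(-8) = -2 + 24/(-6) = -6.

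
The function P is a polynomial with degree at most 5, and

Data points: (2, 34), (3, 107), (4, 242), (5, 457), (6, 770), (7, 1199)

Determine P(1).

5

First differences: 73, 135, 215, 313, 429. Second differences: 62, 80, 98, 116. Third differences: 18, 18, 18.
Level-3 differences are constant, so P has degree 3.
Fitting a degree-3 polynomial gives P(n) = 3n³ + 4n² - 4n + 2.
Then P(1) = 5.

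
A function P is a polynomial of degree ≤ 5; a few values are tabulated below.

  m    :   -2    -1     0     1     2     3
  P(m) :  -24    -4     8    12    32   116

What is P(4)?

336

Write P(m) = am^5 + bm^4 + cm³ + dm² + em + p; the 6 given values yield a linear system in the 6 coefficients.
Solving, the leading coefficient vanishes, and P(m) = m^4 + 2m³ - 5m² + 6m + 8.
Then P(4) = 336.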